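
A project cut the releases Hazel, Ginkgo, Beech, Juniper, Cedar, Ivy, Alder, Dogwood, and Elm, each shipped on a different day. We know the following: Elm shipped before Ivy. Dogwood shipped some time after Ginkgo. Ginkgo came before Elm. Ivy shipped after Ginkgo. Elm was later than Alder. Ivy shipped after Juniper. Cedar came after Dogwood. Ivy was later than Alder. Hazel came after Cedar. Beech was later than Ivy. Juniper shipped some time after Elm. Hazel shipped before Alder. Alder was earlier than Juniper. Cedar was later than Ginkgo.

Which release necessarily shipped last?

Beech

Every other release has a chain of constraints placing it before Beech, so Beech is last.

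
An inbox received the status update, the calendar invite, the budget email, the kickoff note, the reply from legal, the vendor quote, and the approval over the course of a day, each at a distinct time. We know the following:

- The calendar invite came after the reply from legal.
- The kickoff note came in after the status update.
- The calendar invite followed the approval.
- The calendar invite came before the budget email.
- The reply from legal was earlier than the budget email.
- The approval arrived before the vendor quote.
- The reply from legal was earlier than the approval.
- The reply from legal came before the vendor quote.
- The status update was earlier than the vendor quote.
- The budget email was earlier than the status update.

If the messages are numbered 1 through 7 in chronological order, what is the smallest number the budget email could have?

4

The approval, the calendar invite, and the reply from legal must all come before the budget email — 3 forced predecessors.
Nothing else is forced ahead of the budget email, so its earliest slot is position 3 + 1 = 4.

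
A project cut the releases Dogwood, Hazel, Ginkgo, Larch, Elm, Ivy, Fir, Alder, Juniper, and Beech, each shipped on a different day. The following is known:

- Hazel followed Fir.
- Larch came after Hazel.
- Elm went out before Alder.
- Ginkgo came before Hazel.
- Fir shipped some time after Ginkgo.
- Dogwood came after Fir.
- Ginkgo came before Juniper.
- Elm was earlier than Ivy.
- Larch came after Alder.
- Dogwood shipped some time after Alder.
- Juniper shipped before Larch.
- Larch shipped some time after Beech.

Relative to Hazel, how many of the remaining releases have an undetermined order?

6

Forced before Hazel: Fir and Ginkgo; forced after Hazel: Larch.
That leaves Alder, Beech, Dogwood, Elm, Ivy, and Juniper with no forced order relative to Hazel — 6.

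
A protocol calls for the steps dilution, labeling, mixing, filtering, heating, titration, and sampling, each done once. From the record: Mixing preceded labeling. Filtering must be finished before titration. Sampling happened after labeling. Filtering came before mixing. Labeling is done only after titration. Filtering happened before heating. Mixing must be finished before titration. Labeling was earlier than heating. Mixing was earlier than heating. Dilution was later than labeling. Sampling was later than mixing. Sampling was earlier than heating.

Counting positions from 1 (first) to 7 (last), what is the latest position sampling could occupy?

Sampling must come before heating — 1 step forced after it.
Everything else can be placed before sampling in some valid order, so sampling can sit as late as position 7 − 1 = 6.

6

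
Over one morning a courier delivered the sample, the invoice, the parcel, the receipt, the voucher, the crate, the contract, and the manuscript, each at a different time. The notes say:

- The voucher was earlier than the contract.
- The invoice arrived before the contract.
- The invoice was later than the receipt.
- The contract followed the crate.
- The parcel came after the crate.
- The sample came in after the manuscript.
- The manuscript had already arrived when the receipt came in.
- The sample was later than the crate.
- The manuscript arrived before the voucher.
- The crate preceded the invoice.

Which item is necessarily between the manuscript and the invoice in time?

the receipt

Tracing the constraints gives the manuscript → the receipt → the invoice, so the receipt sits after the manuscript and before the invoice.
No other item is forced both after the manuscript and before the invoice.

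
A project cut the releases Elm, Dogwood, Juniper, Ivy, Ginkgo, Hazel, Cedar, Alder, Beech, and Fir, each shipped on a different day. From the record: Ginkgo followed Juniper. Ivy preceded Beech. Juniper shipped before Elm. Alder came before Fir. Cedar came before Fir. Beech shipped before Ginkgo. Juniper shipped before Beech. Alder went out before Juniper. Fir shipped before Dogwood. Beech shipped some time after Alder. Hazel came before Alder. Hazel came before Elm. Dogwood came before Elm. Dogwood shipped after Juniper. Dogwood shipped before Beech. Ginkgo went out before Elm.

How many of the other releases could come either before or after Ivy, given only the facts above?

Forced after Ivy: Beech, Elm, and Ginkgo.
That leaves Alder, Cedar, Dogwood, Fir, Hazel, and Juniper with no forced order relative to Ivy — 6.

6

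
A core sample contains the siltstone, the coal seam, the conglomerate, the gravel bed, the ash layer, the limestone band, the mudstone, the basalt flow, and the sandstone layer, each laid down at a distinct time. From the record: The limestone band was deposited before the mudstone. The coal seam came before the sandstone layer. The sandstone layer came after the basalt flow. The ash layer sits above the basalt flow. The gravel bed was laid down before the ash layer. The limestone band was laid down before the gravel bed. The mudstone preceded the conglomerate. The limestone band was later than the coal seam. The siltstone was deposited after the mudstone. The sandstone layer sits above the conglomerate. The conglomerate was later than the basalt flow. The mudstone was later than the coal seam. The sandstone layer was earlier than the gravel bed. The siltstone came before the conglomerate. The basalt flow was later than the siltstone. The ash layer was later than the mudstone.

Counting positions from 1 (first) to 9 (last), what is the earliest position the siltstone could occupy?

The coal seam, the limestone band, and the mudstone must all come before the siltstone — 3 forced predecessors.
Nothing else is forced ahead of the siltstone, so its earliest slot is position 3 + 1 = 4.

4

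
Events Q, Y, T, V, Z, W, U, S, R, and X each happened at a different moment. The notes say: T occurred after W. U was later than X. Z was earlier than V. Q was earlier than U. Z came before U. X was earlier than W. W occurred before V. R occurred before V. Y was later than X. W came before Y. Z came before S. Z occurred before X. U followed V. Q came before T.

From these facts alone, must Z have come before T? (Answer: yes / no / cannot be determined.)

Chain the constraints: Z → X → W → T. Each link is directly stated, so Z comes before T.

yes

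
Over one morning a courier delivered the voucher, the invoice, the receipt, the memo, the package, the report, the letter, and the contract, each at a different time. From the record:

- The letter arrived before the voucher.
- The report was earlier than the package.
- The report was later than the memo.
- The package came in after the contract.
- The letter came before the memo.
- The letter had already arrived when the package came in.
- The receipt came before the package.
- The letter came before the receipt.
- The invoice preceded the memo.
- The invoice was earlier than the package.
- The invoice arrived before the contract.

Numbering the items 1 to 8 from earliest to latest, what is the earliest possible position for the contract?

The invoice must come before the contract — 1 forced predecessor.
Nothing else is forced ahead of the contract, so its earliest slot is position 1 + 1 = 2.

2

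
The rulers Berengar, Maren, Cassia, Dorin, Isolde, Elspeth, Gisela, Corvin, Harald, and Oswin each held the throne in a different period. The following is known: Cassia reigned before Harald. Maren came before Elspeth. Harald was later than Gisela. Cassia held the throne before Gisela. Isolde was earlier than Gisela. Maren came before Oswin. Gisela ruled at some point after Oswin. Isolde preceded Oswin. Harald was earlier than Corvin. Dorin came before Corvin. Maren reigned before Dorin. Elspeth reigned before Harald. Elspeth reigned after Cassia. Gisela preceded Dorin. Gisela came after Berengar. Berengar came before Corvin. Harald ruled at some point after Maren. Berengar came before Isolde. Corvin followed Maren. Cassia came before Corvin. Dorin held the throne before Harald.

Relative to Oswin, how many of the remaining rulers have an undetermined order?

Forced before Oswin: Berengar, Isolde, and Maren; forced after Oswin: Corvin, Dorin, Gisela, and Harald.
That leaves Cassia and Elspeth with no forced order relative to Oswin — 2.

2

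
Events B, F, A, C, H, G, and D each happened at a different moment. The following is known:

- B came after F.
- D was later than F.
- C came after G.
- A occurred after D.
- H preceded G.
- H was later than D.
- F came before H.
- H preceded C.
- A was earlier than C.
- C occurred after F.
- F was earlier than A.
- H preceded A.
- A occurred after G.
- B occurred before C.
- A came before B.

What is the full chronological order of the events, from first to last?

F, D, H, G, A, B, C

The constraints fix every adjacent pair, so only one ordering works:
F → D → H → G → A → B → C.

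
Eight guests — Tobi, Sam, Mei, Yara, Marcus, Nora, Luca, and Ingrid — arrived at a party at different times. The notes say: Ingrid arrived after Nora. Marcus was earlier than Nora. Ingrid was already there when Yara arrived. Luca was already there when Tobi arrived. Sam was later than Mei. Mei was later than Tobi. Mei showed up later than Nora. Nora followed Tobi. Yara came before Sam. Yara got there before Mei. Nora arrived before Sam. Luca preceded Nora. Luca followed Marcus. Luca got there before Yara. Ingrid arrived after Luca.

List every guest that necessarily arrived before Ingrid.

Luca, Marcus, Nora, Tobi

Directly stated before Ingrid: Luca and Nora.
Marcus reaches Ingrid via Marcus → Nora → Ingrid.
Tobi reaches Ingrid via Tobi → Nora → Ingrid.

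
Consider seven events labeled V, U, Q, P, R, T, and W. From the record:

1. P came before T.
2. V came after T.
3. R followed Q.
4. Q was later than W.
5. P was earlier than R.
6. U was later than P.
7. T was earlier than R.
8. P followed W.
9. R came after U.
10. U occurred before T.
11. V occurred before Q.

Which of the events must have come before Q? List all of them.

P, T, U, V, W

Directly stated before Q: V and W.
P reaches Q via P → T → V → Q.
T reaches Q via T → V → Q.
U reaches Q via U → T → V → Q.
No chain forces R ahead of Q.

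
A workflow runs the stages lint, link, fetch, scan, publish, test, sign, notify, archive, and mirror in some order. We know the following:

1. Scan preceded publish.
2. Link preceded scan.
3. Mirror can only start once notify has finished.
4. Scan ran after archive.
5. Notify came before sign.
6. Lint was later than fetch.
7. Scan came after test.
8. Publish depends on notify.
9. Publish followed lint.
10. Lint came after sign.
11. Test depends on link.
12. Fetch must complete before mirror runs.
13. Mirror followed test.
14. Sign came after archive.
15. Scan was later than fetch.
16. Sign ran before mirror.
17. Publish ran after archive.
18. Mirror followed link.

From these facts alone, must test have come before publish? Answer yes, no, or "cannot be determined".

yes

Chain the constraints: test → scan → publish. Each link is directly stated, so test comes before publish.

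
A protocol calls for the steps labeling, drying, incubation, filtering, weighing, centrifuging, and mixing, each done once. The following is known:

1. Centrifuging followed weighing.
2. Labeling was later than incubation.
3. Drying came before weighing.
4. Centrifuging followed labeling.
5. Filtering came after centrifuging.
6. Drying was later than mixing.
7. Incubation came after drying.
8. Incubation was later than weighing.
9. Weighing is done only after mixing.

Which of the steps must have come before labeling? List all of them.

drying, incubation, mixing, weighing

Directly stated before labeling: incubation.
Drying reaches labeling via drying → incubation → labeling.
Mixing reaches labeling via mixing → weighing → incubation → labeling.
Weighing reaches labeling via weighing → incubation → labeling.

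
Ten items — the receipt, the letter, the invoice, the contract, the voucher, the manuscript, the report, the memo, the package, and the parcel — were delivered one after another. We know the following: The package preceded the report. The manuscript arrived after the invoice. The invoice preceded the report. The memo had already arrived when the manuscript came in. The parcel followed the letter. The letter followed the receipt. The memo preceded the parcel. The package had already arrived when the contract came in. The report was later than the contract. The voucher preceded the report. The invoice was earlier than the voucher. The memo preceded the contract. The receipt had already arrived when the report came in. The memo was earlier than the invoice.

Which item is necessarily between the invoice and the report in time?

Tracing the constraints gives the invoice → the voucher → the report, so the voucher sits after the invoice and before the report.
No other item is forced both after the invoice and before the report.

the voucher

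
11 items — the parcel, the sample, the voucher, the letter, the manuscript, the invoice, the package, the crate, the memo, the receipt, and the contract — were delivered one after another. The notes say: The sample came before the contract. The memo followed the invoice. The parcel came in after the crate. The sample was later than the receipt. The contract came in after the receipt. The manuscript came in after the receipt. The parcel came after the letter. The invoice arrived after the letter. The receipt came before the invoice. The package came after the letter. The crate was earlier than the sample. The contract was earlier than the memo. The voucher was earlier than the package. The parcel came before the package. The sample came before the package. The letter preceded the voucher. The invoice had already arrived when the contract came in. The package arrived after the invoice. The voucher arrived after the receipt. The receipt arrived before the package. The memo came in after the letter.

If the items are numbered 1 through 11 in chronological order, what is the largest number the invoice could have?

8

The invoice must come before the contract, the memo, and the package — 3 items forced after it.
Everything else can be placed before the invoice in some valid order, so the invoice can sit as late as position 11 − 3 = 8.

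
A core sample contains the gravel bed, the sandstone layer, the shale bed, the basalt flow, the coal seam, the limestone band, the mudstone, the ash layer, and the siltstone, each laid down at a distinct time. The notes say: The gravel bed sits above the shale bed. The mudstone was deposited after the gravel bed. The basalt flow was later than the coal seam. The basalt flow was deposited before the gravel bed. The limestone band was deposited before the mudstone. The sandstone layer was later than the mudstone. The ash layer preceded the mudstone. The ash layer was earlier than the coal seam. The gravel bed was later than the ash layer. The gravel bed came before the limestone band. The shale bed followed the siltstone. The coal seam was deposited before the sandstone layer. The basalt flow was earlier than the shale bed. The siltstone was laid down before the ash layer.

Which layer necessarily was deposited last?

the sandstone layer

Every other layer has a chain of constraints placing it before the sandstone layer, so the sandstone layer is last.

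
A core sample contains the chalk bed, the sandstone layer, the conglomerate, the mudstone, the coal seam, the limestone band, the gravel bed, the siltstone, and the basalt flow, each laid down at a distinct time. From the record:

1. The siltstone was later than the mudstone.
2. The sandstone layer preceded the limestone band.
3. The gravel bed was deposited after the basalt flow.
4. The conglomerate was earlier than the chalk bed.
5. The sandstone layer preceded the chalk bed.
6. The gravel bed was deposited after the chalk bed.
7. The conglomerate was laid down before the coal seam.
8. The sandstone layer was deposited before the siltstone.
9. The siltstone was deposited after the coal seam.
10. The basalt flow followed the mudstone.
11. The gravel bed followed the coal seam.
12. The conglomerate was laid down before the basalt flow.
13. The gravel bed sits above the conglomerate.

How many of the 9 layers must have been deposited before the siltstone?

4

Directly stated before the siltstone: the coal seam, the mudstone, and the sandstone layer.
The conglomerate reaches the siltstone via the conglomerate → the coal seam → the siltstone.
That's the coal seam, the conglomerate, the mudstone, and the sandstone layer — 4 in all.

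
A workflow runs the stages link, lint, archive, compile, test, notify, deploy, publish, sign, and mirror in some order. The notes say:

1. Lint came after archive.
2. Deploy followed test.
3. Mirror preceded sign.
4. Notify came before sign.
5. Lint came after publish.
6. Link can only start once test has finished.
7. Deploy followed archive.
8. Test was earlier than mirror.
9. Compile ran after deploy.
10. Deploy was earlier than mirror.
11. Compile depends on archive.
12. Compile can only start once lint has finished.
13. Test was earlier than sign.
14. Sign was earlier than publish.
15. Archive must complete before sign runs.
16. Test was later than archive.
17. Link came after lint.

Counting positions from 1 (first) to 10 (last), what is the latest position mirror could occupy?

5

Mirror must come before compile, link, lint, publish, and sign — 5 stages forced after it.
Everything else can be placed before mirror in some valid order, so mirror can sit as late as position 10 − 5 = 5.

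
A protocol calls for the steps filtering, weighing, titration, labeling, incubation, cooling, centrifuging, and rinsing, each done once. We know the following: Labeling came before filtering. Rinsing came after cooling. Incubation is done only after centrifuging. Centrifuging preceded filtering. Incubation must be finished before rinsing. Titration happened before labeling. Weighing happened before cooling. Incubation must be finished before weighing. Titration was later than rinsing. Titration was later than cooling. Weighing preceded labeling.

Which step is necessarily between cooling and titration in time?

rinsing

Tracing the constraints gives cooling → rinsing → titration, so rinsing sits after cooling and before titration.
No other step is forced both after cooling and before titration.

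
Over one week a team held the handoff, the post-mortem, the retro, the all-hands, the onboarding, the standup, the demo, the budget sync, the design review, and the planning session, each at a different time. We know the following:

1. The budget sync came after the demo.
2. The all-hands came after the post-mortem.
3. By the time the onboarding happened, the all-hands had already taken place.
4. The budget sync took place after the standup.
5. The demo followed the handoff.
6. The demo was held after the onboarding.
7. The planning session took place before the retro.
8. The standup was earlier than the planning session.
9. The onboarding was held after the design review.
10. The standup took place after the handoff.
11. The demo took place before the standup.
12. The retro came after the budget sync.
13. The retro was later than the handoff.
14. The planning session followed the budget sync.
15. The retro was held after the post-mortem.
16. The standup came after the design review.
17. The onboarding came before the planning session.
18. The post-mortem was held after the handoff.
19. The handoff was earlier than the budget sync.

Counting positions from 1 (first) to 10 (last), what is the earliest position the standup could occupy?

The all-hands, the demo, the design review, the handoff, the onboarding, and the post-mortem must all come before the standup — 6 forced predecessors.
Nothing else is forced ahead of the standup, so its earliest slot is position 6 + 1 = 7.

7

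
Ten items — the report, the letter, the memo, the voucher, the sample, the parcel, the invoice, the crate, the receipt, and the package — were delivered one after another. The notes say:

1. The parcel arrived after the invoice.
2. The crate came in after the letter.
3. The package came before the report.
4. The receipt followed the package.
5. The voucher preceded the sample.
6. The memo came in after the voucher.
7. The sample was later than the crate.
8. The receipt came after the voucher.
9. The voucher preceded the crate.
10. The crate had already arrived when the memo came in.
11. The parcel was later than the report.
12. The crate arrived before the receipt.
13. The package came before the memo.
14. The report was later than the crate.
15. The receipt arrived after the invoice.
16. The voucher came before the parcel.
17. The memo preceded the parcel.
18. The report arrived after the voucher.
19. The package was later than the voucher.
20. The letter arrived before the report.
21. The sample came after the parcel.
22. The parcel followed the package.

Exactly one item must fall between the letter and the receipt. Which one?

the crate

Tracing the constraints gives the letter → the crate → the receipt, so the crate sits after the letter and before the receipt.
No other item is forced both after the letter and before the receipt.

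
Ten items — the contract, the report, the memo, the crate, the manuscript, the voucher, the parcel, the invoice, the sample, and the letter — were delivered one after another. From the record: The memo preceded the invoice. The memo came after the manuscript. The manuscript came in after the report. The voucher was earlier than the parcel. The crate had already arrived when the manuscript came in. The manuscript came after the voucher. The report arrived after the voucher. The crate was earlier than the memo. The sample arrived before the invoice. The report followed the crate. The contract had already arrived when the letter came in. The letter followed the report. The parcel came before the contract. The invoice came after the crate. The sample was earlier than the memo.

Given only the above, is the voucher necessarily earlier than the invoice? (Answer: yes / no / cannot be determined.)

Chain the constraints: the voucher → the manuscript → the memo → the invoice. Each link is directly stated, so the voucher comes before the invoice.

yes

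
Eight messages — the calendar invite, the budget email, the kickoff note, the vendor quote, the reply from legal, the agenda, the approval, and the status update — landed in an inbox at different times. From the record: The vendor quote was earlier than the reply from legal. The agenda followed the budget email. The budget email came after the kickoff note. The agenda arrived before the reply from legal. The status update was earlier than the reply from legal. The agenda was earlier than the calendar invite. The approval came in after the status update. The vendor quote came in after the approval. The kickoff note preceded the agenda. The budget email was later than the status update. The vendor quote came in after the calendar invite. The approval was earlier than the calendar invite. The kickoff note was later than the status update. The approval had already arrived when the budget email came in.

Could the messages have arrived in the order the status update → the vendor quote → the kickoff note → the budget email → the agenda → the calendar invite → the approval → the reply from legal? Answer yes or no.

no

The constraints require the approval before the vendor quote, but in the proposed sequence the vendor quote appears ahead of the approval. That one violation is enough.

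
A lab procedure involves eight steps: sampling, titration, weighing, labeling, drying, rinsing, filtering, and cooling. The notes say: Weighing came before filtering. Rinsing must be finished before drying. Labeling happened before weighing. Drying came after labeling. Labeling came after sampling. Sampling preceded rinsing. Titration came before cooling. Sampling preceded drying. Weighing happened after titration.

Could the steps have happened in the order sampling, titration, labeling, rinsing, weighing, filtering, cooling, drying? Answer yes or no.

Check each stated constraint against the proposed order — e.g. labeling is ahead of drying; sampling is ahead of drying. Every pair is in the required order; nothing is violated.

yes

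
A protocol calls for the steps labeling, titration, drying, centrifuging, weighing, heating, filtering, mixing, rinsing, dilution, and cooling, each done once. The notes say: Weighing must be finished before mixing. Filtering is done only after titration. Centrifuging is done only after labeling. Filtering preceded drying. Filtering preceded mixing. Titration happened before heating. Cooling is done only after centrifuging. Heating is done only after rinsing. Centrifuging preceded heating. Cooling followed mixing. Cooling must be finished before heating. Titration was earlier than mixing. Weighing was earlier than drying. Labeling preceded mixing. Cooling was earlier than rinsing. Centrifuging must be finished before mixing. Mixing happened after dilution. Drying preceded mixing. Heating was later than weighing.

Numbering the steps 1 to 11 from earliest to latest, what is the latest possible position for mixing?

8

Mixing must come before cooling, heating, and rinsing — 3 steps forced after it.
Everything else can be placed before mixing in some valid order, so mixing can sit as late as position 11 − 3 = 8.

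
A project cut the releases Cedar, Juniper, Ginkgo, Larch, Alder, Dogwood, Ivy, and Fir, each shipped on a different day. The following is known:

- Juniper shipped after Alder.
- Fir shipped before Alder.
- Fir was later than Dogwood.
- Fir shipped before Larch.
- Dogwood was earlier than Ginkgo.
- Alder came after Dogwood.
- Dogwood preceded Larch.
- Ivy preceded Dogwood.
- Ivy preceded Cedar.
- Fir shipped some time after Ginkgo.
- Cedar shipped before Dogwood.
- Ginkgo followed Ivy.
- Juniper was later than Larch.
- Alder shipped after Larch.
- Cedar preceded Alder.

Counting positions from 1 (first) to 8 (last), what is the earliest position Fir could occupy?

5

Cedar, Dogwood, Ginkgo, and Ivy must all come before Fir — 4 forced predecessors.
Nothing else is forced ahead of Fir, so its earliest slot is position 4 + 1 = 5.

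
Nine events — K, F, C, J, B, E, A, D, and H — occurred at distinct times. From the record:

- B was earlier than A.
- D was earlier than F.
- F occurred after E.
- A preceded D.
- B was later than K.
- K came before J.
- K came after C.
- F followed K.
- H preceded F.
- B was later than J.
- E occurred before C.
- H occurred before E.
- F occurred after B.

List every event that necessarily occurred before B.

C, E, H, J, K

Directly stated before B: J and K.
C reaches B via C → K → B.
E reaches B via E → C → K → B.
H reaches B via H → E → C → K → B.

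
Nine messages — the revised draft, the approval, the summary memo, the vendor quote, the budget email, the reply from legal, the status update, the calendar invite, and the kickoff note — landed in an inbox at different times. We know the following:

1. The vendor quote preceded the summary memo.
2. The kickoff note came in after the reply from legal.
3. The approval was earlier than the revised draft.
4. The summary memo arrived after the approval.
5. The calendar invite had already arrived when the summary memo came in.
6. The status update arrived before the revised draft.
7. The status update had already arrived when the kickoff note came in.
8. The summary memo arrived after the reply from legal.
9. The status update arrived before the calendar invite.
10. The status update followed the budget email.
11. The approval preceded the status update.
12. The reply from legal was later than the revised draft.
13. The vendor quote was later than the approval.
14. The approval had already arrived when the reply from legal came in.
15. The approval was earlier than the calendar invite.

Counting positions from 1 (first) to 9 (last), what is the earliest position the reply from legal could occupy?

The approval, the budget email, the revised draft, and the status update must all come before the reply from legal — 4 forced predecessors.
Nothing else is forced ahead of the reply from legal, so its earliest slot is position 4 + 1 = 5.

5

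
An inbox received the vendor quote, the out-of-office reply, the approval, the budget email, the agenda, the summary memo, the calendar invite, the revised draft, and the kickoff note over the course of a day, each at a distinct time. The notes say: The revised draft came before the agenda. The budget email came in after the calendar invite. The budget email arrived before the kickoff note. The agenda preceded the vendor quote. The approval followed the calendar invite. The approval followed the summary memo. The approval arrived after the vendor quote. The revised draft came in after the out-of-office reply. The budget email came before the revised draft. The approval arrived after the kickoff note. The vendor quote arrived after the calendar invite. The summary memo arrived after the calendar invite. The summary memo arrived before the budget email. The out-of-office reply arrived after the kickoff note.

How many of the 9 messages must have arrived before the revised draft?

5

Directly stated before the revised draft: the budget email and the out-of-office reply.
The calendar invite reaches the revised draft via the calendar invite → the budget email → the revised draft.
The kickoff note reaches the revised draft via the kickoff note → the out-of-office reply → the revised draft.
The summary memo reaches the revised draft via the summary memo → the budget email → the revised draft.
No chain forces the vendor quote (or any of the others) ahead of the revised draft.
That's the budget email, the calendar invite, the kickoff note, the out-of-office reply, and the summary memo — 5 in all.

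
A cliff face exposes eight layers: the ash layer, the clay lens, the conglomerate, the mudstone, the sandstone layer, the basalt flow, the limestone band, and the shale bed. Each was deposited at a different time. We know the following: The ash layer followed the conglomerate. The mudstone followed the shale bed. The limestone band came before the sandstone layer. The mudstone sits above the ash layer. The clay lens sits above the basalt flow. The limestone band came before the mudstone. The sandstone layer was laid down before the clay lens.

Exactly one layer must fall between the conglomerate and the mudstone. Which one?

the ash layer

Tracing the constraints gives the conglomerate → the ash layer → the mudstone, so the ash layer sits after the conglomerate and before the mudstone.
No other layer is forced both after the conglomerate and before the mudstone.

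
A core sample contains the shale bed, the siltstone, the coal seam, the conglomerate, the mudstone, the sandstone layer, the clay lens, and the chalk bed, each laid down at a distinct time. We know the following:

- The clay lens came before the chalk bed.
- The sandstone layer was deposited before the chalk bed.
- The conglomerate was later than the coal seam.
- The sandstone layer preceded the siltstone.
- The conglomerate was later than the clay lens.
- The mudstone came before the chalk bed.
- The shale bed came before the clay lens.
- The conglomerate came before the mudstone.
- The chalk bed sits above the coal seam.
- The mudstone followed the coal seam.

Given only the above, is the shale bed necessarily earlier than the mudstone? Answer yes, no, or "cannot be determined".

Chain the constraints: the shale bed → the clay lens → the conglomerate → the mudstone. Each link is directly stated, so the shale bed comes before the mudstone.

yes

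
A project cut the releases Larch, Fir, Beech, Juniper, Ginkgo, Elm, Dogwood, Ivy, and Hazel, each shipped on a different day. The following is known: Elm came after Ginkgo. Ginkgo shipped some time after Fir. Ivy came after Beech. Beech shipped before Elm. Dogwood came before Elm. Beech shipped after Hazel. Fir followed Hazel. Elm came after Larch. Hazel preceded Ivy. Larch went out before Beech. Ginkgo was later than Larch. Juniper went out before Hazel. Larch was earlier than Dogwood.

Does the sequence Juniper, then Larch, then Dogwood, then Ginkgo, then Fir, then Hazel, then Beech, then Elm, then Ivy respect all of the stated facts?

The constraints require Fir before Ginkgo, but in the proposed sequence Ginkgo appears ahead of Fir. That one violation is enough.

no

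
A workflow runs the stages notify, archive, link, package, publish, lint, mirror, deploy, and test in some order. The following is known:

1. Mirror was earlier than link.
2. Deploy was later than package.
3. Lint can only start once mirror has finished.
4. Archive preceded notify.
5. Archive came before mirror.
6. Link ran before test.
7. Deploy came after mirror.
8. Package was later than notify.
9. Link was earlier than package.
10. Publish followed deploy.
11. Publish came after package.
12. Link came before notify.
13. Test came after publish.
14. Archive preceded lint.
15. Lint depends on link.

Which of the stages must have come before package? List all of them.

archive, link, mirror, notify

Directly stated before package: link and notify.
Archive reaches package via archive → notify → package.
Mirror reaches package via mirror → link → package.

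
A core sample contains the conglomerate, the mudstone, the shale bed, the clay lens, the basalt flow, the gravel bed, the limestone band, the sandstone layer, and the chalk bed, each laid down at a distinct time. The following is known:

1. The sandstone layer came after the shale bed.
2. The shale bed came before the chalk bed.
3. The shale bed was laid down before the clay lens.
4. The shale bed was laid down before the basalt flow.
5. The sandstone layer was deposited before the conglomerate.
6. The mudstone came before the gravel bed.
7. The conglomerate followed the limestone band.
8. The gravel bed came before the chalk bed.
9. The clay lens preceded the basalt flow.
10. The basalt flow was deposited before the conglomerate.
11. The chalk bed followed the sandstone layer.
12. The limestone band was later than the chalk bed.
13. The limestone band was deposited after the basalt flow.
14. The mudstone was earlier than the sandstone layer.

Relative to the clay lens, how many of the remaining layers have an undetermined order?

Forced before the clay lens: the shale bed; forced after the clay lens: the basalt flow, the conglomerate, and the limestone band.
That leaves the chalk bed, the gravel bed, the mudstone, and the sandstone layer with no forced order relative to the clay lens — 4.

4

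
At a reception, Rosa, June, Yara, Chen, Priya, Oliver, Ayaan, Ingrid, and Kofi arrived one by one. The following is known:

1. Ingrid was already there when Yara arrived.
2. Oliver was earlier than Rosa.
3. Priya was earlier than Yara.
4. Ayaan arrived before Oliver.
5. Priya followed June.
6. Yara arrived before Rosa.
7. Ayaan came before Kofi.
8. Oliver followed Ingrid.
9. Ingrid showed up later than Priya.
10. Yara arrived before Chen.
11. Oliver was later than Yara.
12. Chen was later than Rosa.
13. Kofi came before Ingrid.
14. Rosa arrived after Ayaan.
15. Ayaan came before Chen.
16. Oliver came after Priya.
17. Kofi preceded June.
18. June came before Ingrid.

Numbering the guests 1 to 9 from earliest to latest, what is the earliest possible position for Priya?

Ayaan, June, and Kofi must all come before Priya — 3 forced predecessors.
Nothing else is forced ahead of Priya, so their earliest slot is position 3 + 1 = 4.

4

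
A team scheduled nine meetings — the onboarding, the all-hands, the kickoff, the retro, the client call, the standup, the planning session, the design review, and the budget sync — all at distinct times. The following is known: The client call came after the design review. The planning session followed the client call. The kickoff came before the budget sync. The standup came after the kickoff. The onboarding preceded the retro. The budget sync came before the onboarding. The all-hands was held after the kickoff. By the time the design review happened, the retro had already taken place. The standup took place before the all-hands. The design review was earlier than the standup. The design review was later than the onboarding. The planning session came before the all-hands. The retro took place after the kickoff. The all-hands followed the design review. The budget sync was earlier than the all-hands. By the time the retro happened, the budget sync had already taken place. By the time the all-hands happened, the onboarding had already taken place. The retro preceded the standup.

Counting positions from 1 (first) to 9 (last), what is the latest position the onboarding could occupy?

The onboarding must come before the all-hands, the client call, the design review, the planning session, the retro, and the standup — 6 meetings forced after it.
Everything else can be placed before the onboarding in some valid order, so the onboarding can sit as late as position 9 − 6 = 3.

3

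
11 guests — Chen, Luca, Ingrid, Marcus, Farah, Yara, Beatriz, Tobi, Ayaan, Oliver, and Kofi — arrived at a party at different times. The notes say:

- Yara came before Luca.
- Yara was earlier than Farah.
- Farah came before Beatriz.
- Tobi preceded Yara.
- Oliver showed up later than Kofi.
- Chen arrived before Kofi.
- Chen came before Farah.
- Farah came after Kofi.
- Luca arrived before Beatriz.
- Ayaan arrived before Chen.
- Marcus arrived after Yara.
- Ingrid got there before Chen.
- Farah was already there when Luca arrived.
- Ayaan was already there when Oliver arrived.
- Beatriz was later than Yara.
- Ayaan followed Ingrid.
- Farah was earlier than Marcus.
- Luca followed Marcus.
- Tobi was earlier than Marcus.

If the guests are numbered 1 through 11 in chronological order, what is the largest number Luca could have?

10

Luca must come before Beatriz — 1 guest forced after them.
Everything else can be placed before Luca in some valid order, so Luca can sit as late as position 11 − 1 = 10.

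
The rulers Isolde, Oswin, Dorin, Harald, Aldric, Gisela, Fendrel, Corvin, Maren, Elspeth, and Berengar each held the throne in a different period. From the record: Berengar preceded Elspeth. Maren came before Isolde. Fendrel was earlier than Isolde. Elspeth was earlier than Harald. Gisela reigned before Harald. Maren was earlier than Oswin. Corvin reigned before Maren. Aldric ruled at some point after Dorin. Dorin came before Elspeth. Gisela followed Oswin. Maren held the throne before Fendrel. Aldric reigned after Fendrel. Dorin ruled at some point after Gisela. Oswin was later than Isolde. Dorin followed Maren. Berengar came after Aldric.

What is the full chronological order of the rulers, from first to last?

The constraints fix every adjacent pair, so only one ordering works:
Corvin → Maren → Fendrel → Isolde → Oswin → Gisela → Dorin → Aldric → Berengar → Elspeth → Harald.

Corvin, Maren, Fendrel, Isolde, Oswin, Gisela, Dorin, Aldric, Berengar, Elspeth, Harald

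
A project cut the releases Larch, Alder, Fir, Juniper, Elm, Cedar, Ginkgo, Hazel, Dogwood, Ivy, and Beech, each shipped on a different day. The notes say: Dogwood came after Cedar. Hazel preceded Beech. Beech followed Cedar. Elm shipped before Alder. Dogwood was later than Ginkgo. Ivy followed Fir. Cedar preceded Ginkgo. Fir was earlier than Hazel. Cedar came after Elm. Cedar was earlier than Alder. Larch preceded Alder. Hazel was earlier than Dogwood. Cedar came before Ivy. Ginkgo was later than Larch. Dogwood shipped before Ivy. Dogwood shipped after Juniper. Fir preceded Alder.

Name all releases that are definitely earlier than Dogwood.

Cedar, Elm, Fir, Ginkgo, Hazel, Juniper, Larch

Directly stated before Dogwood: Cedar, Ginkgo, Hazel, and Juniper.
Elm reaches Dogwood via Elm → Cedar → Dogwood.
Fir reaches Dogwood via Fir → Hazel → Dogwood.
Larch reaches Dogwood via Larch → Ginkgo → Dogwood.
No chain forces Alder (or any of the others) ahead of Dogwood.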